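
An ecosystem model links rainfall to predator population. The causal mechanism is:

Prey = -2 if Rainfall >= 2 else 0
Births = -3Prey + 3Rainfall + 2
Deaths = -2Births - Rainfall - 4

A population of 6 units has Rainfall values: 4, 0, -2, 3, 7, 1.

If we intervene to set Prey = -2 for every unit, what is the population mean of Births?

Every unit gets Prey=-2 under the intervention. Births values become 20, 8, 2, 17, 29, 11; E[Births|do(Prey=-2)] = 14.5.

14.5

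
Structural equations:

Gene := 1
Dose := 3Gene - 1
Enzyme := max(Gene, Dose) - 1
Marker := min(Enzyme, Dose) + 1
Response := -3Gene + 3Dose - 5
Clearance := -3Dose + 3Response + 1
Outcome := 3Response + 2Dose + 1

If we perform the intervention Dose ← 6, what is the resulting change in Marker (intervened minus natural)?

4

Under do(Dose=6), the mechanism Dose := 3Gene - 1 is discarded; Dose is fixed at 6.
Enzyme = max(Gene, Dose) - 1  [with Gene=1, Dose=6]  = 5
Marker = min(Enzyme, Dose) + 1  [with Enzyme=5, Dose=6]  = 6
Without intervention: Dose = 3Gene - 1  [with Gene=1]  = 2; Enzyme = max(Gene, Dose) - 1  [with Gene=1, Dose=2]  = 1; Marker = min(Enzyme, Dose) + 1  [with Enzyme=1, Dose=2]  = 2.
Change = 6 − 2 = 4.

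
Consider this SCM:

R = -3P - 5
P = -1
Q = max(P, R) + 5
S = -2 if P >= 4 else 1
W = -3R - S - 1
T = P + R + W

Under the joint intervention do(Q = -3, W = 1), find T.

-2

Setting Q = -3, W = 1 by intervention discards those variables' equations.
R = -3P - 5  [with P=-1]  = -2
T = P + R + W  [with P=-1, R=-2, W=1]  = -2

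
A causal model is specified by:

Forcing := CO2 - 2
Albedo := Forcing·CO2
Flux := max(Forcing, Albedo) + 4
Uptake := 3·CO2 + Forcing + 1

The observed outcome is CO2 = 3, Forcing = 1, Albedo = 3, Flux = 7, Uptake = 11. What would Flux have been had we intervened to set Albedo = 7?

The intervention breaks the incoming arrows to Albedo: Albedo := Forcing·CO2 no longer applies, and Albedo = 7.
Forcing = CO2 - 2  [with CO2=3]  = 1
Flux = max(Forcing, Albedo) + 4  [with Forcing=1, Albedo=7]  = 11

11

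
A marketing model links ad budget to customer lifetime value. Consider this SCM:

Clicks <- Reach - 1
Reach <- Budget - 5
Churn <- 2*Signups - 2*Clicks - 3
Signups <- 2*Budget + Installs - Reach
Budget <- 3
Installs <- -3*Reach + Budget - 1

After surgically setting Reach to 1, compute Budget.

3

Under do(Reach=1), the mechanism Reach <- Budget - 5 is discarded; Reach is fixed at 1.
Budget is not downstream of the intervention, so its value is determined by the original equations.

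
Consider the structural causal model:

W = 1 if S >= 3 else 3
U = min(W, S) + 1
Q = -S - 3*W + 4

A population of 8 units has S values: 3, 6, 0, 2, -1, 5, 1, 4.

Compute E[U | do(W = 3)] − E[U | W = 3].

1.25

do(W=3) breaks W's dependence on S. With W=3 fixed, U across the units is 4, 4, 1, 3, 0, 4, 2, 4, mean 2.75.
E[U|W=3] averages over only the 4 units with W=3 (S = 0, 2, -1, 1): U = 1, 3, 0, 2, mean 1.5.
Difference = 2.75 − 1.5 = 1.25.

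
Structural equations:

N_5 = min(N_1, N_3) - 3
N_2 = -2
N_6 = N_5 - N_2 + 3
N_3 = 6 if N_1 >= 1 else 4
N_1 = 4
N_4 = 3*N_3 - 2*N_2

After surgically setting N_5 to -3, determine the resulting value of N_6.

The intervention breaks the incoming arrows to N_5: N_5 = min(N_1, N_3) - 3 no longer applies, and N_5 = -3.
N_6 = N_5 - N_2 + 3  [with N_5=-3, N_2=-2]  = 2

2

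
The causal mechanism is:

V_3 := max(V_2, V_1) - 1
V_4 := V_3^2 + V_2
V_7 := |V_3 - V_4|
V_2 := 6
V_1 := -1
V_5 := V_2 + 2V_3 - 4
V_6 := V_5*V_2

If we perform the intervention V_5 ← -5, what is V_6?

-30

The intervention breaks the incoming arrows to V_5: V_5 := V_2 + 2V_3 - 4 no longer applies, and V_5 = -5.
V_6 = V_5*V_2  [with V_5=-5, V_2=6]  = -30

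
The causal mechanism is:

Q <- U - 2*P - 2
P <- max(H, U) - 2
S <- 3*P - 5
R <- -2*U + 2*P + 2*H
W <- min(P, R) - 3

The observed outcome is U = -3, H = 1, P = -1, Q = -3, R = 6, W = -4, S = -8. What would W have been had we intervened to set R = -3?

-6

The intervention breaks the incoming arrows to R: R <- -2*U + 2*P + 2*H no longer applies, and R = -3.
P = max(H, U) - 2  [with H=1, U=-3]  = -1
W = min(P, R) - 3  [with P=-1, R=-3]  = -6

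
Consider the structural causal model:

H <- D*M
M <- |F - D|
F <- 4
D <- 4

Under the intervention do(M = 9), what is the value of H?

The intervention breaks the incoming arrows to M: M <- |F - D| no longer applies, and M = 9.
H = D*M  [with D=4, M=9]  = 36

36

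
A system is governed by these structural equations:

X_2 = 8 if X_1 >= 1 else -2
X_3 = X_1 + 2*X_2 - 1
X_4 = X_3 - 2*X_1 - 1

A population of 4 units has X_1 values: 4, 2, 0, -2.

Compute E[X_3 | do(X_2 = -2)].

Under do(X_2=-2), X_2's equation is replaced by X_2=-2 for every unit. Per-unit X_3: -1, -3, -5, -7. Mean = -4.

-4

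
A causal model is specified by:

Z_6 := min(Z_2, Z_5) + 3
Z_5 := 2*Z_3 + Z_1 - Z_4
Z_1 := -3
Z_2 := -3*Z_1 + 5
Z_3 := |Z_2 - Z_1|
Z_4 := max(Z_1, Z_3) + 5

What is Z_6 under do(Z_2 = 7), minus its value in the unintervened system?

Under do(Z_2=7), the mechanism Z_2 := -3*Z_1 + 5 is discarded; Z_2 is fixed at 7.
Z_3 = |Z_2 - Z_1|  [with Z_2=7, Z_1=-3]  = 10
Z_4 = max(Z_1, Z_3) + 5  [with Z_1=-3, Z_3=10]  = 15
Z_5 = 2*Z_3 + Z_1 - Z_4  [with Z_3=10, Z_1=-3, Z_4=15]  = 2
Z_6 = min(Z_2, Z_5) + 3  [with Z_2=7, Z_5=2]  = 5
Without intervention: Z_2 = -3*Z_1 + 5  [with Z_1=-3]  = 14; Z_3 = |Z_2 - Z_1|  [with Z_2=14, Z_1=-3]  = 17; Z_4 = max(Z_1, Z_3) + 5  [with Z_1=-3, Z_3=17]  = 22; Z_5 = 2*Z_3 + Z_1 - Z_4  [with Z_3=17, Z_1=-3, Z_4=22]  = 9; Z_6 = min(Z_2, Z_5) + 3  [with Z_2=14, Z_5=9]  = 12.
Change = 5 − 12 = -7.

-7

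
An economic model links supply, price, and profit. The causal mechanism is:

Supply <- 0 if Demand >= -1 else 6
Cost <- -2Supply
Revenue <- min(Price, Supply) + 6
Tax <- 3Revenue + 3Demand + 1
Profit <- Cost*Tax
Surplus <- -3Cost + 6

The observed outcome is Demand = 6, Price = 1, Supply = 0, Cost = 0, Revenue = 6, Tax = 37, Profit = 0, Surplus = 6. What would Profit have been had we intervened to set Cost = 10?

The intervention breaks the incoming arrows to Cost: Cost <- -2Supply no longer applies, and Cost = 10.
Supply = 0 if Demand >= -1 else 6  [with Demand=6]  = 0
Revenue = min(Price, Supply) + 6  [with Price=1, Supply=0]  = 6
Tax = 3Revenue + 3Demand + 1  [with Revenue=6, Demand=6]  = 37
Profit = Cost*Tax  [with Cost=10, Tax=37]  = 370

370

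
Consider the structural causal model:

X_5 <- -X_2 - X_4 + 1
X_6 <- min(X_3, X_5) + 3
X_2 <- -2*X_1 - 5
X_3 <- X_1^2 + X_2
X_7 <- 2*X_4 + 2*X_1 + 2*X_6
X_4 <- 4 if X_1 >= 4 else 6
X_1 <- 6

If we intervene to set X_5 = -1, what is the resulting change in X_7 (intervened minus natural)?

Under do(X_5=-1), the mechanism X_5 <- -X_2 - X_4 + 1 is discarded; X_5 is fixed at -1.
X_2 = -2*X_1 - 5  [with X_1=6]  = -17
X_3 = X_1^2 + X_2  [with X_1=6, X_2=-17]  = 19
X_4 = 4 if X_1 >= 4 else 6  [with X_1=6]  = 4
X_6 = min(X_3, X_5) + 3  [with X_3=19, X_5=-1]  = 2
X_7 = 2*X_4 + 2*X_1 + 2*X_6  [with X_4=4, X_1=6, X_6=2]  = 24
Without intervention: X_2 = -2*X_1 - 5  [with X_1=6]  = -17; X_3 = X_1^2 + X_2  [with X_1=6, X_2=-17]  = 19; X_4 = 4 if X_1 >= 4 else 6  [with X_1=6]  = 4; X_5 = -X_2 - X_4 + 1  [with X_2=-17, X_4=4]  = 14; X_6 = min(X_3, X_5) + 3  [with X_3=19, X_5=14]  = 17; X_7 = 2*X_4 + 2*X_1 + 2*X_6  [with X_4=4, X_1=6, X_6=17]  = 54.
Change = 24 − 54 = -30.

-30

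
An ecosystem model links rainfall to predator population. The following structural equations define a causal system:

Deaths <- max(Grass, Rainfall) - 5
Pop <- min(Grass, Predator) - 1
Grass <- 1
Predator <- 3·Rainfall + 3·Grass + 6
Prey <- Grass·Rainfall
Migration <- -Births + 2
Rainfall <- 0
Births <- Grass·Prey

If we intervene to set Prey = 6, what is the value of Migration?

-4

The intervention breaks the incoming arrows to Prey: Prey <- Grass·Rainfall no longer applies, and Prey = 6.
Births = Grass·Prey  [with Grass=1, Prey=6]  = 6
Migration = -Births + 2  [with Births=6]  = -4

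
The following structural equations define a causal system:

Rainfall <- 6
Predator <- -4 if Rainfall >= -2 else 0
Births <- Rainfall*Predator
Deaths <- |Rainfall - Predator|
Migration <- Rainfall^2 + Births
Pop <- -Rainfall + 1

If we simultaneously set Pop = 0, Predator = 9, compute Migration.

The joint intervention fixes Pop = 0, Predator = 9, removing each variable's own equation.
Births = Rainfall*Predator  [with Rainfall=6, Predator=9]  = 54
Migration = Rainfall^2 + Births  [with Rainfall=6, Births=54]  = 90

90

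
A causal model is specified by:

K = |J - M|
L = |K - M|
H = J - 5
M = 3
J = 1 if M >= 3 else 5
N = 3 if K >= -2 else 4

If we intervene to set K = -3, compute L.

6

The intervention breaks the incoming arrows to K: K = |J - M| no longer applies, and K = -3.
L = |K - M|  [with K=-3, M=3]  = 6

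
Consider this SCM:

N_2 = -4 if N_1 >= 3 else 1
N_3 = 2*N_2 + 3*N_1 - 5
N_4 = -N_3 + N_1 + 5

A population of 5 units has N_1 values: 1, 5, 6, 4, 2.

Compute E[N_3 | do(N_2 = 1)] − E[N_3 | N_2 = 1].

6.3

Under do(N_2=1), N_2's equation is replaced by N_2=1 for every unit. Per-unit N_3: 0, 12, 15, 9, 3. Mean = 7.8.
Observing N_2=1 restricts to units where N_2's equation naturally yields 1: N_1 ∈ {1, 2}. In that subpopulation N_3 = 0, 3, mean 1.5.
Difference = 7.8 − 1.5 = 6.3.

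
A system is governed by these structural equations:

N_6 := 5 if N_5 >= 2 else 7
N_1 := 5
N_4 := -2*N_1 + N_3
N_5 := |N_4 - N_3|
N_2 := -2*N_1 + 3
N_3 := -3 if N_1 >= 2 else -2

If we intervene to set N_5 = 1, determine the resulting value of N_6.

7

The intervention breaks the incoming arrows to N_5: N_5 := |N_4 - N_3| no longer applies, and N_5 = 1.
N_6 = 5 if N_5 >= 2 else 7  [with N_5=1]  = 7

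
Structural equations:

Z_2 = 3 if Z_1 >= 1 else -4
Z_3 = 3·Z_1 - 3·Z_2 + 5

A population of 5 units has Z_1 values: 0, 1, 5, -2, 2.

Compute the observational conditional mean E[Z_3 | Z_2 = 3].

4

Conditioning on Z_2=3 selects the 3 unit(s) with Z_1 ∈ {1, 5, 2}. Their Z_3 values: -1, 11, 2. Mean = 4.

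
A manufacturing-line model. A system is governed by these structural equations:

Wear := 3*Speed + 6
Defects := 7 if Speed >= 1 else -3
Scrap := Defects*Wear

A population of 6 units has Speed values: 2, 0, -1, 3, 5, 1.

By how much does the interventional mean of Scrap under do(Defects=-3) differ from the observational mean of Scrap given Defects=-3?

The intervention sets Defects=-3 in all 6 units regardless of Speed. Recomputing Scrap per unit gives -36, -18, -9, -45, -63, -27; average -33.
Conditioning on Defects=-3 selects the 2 unit(s) with Speed ∈ {0, -1}. Their Scrap values: -18, -9. Mean = -13.5.
Difference = -33 − (-13.5) = -19.5.

-19.5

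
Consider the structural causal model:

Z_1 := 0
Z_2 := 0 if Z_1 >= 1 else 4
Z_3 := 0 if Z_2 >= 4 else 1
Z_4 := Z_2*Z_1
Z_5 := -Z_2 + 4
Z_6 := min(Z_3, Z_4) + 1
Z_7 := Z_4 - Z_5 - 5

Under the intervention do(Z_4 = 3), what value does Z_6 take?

Under do(Z_4=3), the mechanism Z_4 := Z_2*Z_1 is discarded; Z_4 is fixed at 3.
Z_2 = 0 if Z_1 >= 1 else 4  [with Z_1=0]  = 4
Z_3 = 0 if Z_2 >= 4 else 1  [with Z_2=4]  = 0
Z_6 = min(Z_3, Z_4) + 1  [with Z_3=0, Z_4=3]  = 1

1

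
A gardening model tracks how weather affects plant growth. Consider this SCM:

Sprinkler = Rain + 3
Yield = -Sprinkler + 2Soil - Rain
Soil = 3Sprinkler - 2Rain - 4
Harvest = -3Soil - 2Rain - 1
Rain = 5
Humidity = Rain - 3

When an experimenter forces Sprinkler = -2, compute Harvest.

Under do(Sprinkler=-2), the mechanism Sprinkler = Rain + 3 is discarded; Sprinkler is fixed at -2.
Soil = 3Sprinkler - 2Rain - 4  [with Sprinkler=-2, Rain=5]  = -20
Harvest = -3Soil - 2Rain - 1  [with Soil=-20, Rain=5]  = 49

49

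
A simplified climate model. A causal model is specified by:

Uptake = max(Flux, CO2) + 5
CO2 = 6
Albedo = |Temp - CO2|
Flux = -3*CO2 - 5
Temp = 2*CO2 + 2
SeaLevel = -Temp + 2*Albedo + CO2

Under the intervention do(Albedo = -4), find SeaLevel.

-16

The intervention breaks the incoming arrows to Albedo: Albedo = |Temp - CO2| no longer applies, and Albedo = -4.
Temp = 2*CO2 + 2  [with CO2=6]  = 14
SeaLevel = -Temp + 2*Albedo + CO2  [with Temp=14, Albedo=-4, CO2=6]  = -16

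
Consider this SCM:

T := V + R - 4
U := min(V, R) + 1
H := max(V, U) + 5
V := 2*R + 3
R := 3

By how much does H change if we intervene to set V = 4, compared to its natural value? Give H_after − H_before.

-5

Under do(V=4), the mechanism V := 2*R + 3 is discarded; V is fixed at 4.
U = min(V, R) + 1  [with V=4, R=3]  = 4
H = max(V, U) + 5  [with V=4, U=4]  = 9
Without intervention: V = 2*R + 3  [with R=3]  = 9; U = min(V, R) + 1  [with V=9, R=3]  = 4; H = max(V, U) + 5  [with V=9, U=4]  = 14.
Change = 9 − 14 = -5.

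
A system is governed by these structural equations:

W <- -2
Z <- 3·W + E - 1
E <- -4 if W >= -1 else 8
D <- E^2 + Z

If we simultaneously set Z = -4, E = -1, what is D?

-3

The joint intervention fixes Z = -4, E = -1, removing each variable's own equation.
D = E^2 + Z  [with E=-1, Z=-4]  = -3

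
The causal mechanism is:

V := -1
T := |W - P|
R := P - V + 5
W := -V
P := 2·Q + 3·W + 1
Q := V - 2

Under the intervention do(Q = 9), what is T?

21

do(Q=9) replaces the equation Q := V - 2 with the constant Q = 9.
W = -V  [with V=-1]  = 1
P = 2·Q + 3·W + 1  [with Q=9, W=1]  = 22
T = |W - P|  [with W=1, P=22]  = 21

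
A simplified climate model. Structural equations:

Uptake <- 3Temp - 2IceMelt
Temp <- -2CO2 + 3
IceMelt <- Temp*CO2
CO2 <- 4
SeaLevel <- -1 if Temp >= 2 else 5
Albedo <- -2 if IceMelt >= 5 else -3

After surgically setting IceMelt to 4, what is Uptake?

-23

The intervention breaks the incoming arrows to IceMelt: IceMelt <- Temp*CO2 no longer applies, and IceMelt = 4.
Temp = -2CO2 + 3  [with CO2=4]  = -5
Uptake = 3Temp - 2IceMelt  [with Temp=-5, IceMelt=4]  = -23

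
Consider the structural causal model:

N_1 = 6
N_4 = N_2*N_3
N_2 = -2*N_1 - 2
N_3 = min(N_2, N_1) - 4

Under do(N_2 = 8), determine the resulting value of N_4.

16

Under do(N_2=8), the mechanism N_2 = -2*N_1 - 2 is discarded; N_2 is fixed at 8.
N_3 = min(N_2, N_1) - 4  [with N_2=8, N_1=6]  = 2
N_4 = N_2*N_3  [with N_2=8, N_3=2]  = 16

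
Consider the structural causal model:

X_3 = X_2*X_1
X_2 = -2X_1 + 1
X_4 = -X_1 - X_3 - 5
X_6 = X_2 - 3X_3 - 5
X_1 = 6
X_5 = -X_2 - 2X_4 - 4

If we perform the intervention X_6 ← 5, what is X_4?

do(X_6=5) replaces the equation X_6 = X_2 - 3X_3 - 5 with the constant X_6 = 5.
No directed path runs from X_6 to X_4, so X_4 keeps its natural value.
X_2 = -2X_1 + 1  [with X_1=6]  = -11
X_3 = X_2*X_1  [with X_2=-11, X_1=6]  = -66
X_4 = -X_1 - X_3 - 5  [with X_1=6, X_3=-66]  = 55

55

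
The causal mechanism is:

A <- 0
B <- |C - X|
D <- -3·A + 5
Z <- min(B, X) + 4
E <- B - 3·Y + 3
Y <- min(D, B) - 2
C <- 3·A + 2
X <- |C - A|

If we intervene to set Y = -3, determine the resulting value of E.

Intervening sets Y = -3 and removes its equation (Y <- min(D, B) - 2).
C = 3·A + 2  [with A=0]  = 2
X = |C - A|  [with C=2, A=0]  = 2
B = |C - X|  [with C=2, X=2]  = 0
E = B - 3·Y + 3  [with B=0, Y=-3]  = 12

12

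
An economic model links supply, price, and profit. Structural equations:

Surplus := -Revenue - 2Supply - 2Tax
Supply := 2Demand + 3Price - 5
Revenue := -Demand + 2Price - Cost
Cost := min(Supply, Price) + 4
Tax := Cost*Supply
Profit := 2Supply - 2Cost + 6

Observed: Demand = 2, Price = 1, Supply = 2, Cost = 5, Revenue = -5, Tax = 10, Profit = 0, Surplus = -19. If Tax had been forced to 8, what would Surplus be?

-15

Intervening sets Tax = 8 and removes its equation (Tax := Cost*Supply).
Supply = 2Demand + 3Price - 5  [with Demand=2, Price=1]  = 2
Cost = min(Supply, Price) + 4  [with Supply=2, Price=1]  = 5
Revenue = -Demand + 2Price - Cost  [with Demand=2, Price=1, Cost=5]  = -5
Surplus = -Revenue - 2Supply - 2Tax  [with Revenue=-5, Supply=2, Tax=8]  = -15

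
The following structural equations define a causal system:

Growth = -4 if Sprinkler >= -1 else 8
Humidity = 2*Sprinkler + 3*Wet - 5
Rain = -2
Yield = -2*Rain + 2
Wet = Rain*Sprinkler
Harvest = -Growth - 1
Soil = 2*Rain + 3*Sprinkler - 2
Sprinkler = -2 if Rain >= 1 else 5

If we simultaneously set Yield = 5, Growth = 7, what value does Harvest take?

Under do(Yield = 5, Growth = 7), each intervened variable's structural equation is replaced by its fixed value.
Harvest = -Growth - 1  [with Growth=7]  = -8

-8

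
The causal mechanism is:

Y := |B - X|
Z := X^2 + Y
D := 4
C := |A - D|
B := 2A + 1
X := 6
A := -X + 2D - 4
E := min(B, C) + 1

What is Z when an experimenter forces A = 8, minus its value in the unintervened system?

The intervention breaks the incoming arrows to A: A := -X + 2D - 4 no longer applies, and A = 8.
B = 2A + 1  [with A=8]  = 17
Y = |B - X|  [with B=17, X=6]  = 11
Z = X^2 + Y  [with X=6, Y=11]  = 47
Without intervention: A = -X + 2D - 4  [with X=6, D=4]  = -2; B = 2A + 1  [with A=-2]  = -3; Y = |B - X|  [with B=-3, X=6]  = 9; Z = X^2 + Y  [with X=6, Y=9]  = 45.
Change = 47 − 45 = 2.

2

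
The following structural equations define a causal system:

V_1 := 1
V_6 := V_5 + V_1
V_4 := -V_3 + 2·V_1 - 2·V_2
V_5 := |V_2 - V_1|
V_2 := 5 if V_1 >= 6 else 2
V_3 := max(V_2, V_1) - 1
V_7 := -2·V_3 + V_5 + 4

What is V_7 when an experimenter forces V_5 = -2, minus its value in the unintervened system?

-3

Under do(V_5=-2), the mechanism V_5 := |V_2 - V_1| is discarded; V_5 is fixed at -2.
V_2 = 5 if V_1 >= 6 else 2  [with V_1=1]  = 2
V_3 = max(V_2, V_1) - 1  [with V_2=2, V_1=1]  = 1
V_7 = -2·V_3 + V_5 + 4  [with V_3=1, V_5=-2]  = 0
Without intervention: V_2 = 5 if V_1 >= 6 else 2  [with V_1=1]  = 2; V_3 = max(V_2, V_1) - 1  [with V_2=2, V_1=1]  = 1; V_5 = |V_2 - V_1|  [with V_2=2, V_1=1]  = 1; V_7 = -2·V_3 + V_5 + 4  [with V_3=1, V_5=1]  = 3.
Change = 0 − 3 = -3.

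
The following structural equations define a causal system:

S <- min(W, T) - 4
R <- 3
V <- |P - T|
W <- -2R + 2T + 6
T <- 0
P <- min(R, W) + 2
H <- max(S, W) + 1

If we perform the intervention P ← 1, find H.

1

The intervention breaks the incoming arrows to P: P <- min(R, W) + 2 no longer applies, and P = 1.
Since H is not a descendant of the intervened variable, it is unaffected.
W = -2R + 2T + 6  [with R=3, T=0]  = 0
S = min(W, T) - 4  [with W=0, T=0]  = -4
H = max(S, W) + 1  [with S=-4, W=0]  = 1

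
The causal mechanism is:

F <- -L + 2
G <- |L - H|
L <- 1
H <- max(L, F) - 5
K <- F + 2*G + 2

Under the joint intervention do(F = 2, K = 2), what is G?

The joint intervention fixes F = 2, K = 2, removing each variable's own equation.
H = max(L, F) - 5  [with L=1, F=2]  = -3
G = |L - H|  [with L=1, H=-3]  = 4

4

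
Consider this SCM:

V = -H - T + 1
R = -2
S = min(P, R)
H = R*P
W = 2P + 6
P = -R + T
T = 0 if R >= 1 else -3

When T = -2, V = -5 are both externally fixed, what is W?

Under do(T = -2, V = -5), each intervened variable's structural equation is replaced by its fixed value.
P = -R + T  [with R=-2, T=-2]  = 0
W = 2P + 6  [with P=0]  = 6

6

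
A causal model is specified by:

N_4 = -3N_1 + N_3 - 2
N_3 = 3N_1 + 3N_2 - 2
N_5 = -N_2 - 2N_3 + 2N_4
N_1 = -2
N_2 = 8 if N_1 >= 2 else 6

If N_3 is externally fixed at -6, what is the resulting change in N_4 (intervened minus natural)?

The intervention breaks the incoming arrows to N_3: N_3 = 3N_1 + 3N_2 - 2 no longer applies, and N_3 = -6.
N_4 = -3N_1 + N_3 - 2  [with N_1=-2, N_3=-6]  = -2
Without intervention: N_2 = 8 if N_1 >= 2 else 6  [with N_1=-2]  = 6; N_3 = 3N_1 + 3N_2 - 2  [with N_1=-2, N_2=6]  = 10; N_4 = -3N_1 + N_3 - 2  [with N_1=-2, N_3=10]  = 14.
Change = -2 − 14 = -16.

-16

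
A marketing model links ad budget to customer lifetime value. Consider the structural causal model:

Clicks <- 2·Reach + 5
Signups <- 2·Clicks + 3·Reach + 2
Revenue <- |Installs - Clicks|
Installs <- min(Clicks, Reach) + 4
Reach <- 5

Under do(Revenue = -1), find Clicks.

15

Under do(Revenue=-1), the mechanism Revenue <- |Installs - Clicks| is discarded; Revenue is fixed at -1.
No directed path runs from Revenue to Clicks, so Clicks keeps its natural value.
Clicks = 2·Reach + 5  [with Reach=5]  = 15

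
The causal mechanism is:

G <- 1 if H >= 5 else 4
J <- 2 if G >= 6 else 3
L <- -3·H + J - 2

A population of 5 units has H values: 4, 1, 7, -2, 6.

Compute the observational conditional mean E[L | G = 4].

-2

Conditioning on G=4 selects the 3 unit(s) with H ∈ {4, 1, -2}. Their L values: -11, -2, 7. Mean = -2.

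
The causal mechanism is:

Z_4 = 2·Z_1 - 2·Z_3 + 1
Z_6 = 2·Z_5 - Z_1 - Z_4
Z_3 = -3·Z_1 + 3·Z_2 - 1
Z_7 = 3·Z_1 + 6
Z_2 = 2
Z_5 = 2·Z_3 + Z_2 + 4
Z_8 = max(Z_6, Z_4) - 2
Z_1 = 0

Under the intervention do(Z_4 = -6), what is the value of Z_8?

36

do(Z_4=-6) replaces the equation Z_4 = 2·Z_1 - 2·Z_3 + 1 with the constant Z_4 = -6.
Z_3 = -3·Z_1 + 3·Z_2 - 1  [with Z_1=0, Z_2=2]  = 5
Z_5 = 2·Z_3 + Z_2 + 4  [with Z_3=5, Z_2=2]  = 16
Z_6 = 2·Z_5 - Z_1 - Z_4  [with Z_5=16, Z_1=0, Z_4=-6]  = 38
Z_8 = max(Z_6, Z_4) - 2  [with Z_6=38, Z_4=-6]  = 36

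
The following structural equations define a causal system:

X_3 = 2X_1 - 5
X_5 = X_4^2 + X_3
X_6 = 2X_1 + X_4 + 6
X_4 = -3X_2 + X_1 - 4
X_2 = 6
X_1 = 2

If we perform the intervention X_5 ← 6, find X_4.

-20

The intervention breaks the incoming arrows to X_5: X_5 = X_4^2 + X_3 no longer applies, and X_5 = 6.
Since X_4 is not a descendant of the intervened variable, it is unaffected.
X_4 = -3X_2 + X_1 - 4  [with X_2=6, X_1=2]  = -20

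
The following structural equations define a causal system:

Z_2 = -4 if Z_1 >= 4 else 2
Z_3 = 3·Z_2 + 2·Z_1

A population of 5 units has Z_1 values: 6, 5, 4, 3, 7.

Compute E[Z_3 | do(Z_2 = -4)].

Every unit gets Z_2=-4 under the intervention. Z_3 values become 0, -2, -4, -6, 2; E[Z_3|do(Z_2=-4)] = -2.

-2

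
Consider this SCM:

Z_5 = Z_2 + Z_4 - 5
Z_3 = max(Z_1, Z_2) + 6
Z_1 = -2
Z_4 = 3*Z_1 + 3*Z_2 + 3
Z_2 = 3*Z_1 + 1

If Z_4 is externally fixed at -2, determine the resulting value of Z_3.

Under do(Z_4=-2), the mechanism Z_4 = 3*Z_1 + 3*Z_2 + 3 is discarded; Z_4 is fixed at -2.
Since Z_3 is not a descendant of the intervened variable, it is unaffected.
Z_2 = 3*Z_1 + 1  [with Z_1=-2]  = -5
Z_3 = max(Z_1, Z_2) + 6  [with Z_1=-2, Z_2=-5]  = 4

4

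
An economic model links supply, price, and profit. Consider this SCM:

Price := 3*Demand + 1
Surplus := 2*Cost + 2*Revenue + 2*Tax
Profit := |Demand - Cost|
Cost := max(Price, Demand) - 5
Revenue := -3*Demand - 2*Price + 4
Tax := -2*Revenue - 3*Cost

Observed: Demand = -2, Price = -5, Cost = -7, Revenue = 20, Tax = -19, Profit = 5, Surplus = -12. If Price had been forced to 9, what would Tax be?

4

do(Price=9) replaces the equation Price := 3*Demand + 1 with the constant Price = 9.
Cost = max(Price, Demand) - 5  [with Price=9, Demand=-2]  = 4
Revenue = -3*Demand - 2*Price + 4  [with Demand=-2, Price=9]  = -8
Tax = -2*Revenue - 3*Cost  [with Revenue=-8, Cost=4]  = 4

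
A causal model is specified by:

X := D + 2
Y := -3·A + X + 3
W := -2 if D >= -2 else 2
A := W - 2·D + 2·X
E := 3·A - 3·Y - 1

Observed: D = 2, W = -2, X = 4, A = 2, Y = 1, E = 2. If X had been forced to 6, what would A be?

6

The intervention breaks the incoming arrows to X: X := D + 2 no longer applies, and X = 6.
W = -2 if D >= -2 else 2  [with D=2]  = -2
A = W - 2·D + 2·X  [with W=-2, D=2, X=6]  = 6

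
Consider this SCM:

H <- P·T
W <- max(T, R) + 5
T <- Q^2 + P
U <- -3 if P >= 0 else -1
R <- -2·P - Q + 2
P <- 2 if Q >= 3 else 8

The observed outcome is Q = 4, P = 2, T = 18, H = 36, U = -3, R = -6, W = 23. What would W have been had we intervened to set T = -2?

3

The intervention breaks the incoming arrows to T: T <- Q^2 + P no longer applies, and T = -2.
P = 2 if Q >= 3 else 8  [with Q=4]  = 2
R = -2·P - Q + 2  [with P=2, Q=4]  = -6
W = max(T, R) + 5  [with T=-2, R=-6]  = 3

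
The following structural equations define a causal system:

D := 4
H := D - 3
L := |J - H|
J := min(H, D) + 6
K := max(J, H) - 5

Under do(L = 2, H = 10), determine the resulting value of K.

5

Setting L = 2, H = 10 by intervention discards those variables' equations.
J = min(H, D) + 6  [with H=10, D=4]  = 10
K = max(J, H) - 5  [with J=10, H=10]  = 5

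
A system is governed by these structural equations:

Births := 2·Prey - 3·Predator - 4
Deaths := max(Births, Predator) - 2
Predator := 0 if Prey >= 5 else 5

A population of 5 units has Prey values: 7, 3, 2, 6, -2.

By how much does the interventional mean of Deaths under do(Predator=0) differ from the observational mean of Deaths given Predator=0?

do(Predator=0) breaks Predator's dependence on Prey. With Predator=0 fixed, Deaths across the units is 8, 0, -2, 6, -2, mean 2.
Conditioning on Predator=0 selects the 2 unit(s) with Prey ∈ {7, 6}. Their Deaths values: 8, 6. Mean = 7.
Difference = 2 − 7 = -5.

-5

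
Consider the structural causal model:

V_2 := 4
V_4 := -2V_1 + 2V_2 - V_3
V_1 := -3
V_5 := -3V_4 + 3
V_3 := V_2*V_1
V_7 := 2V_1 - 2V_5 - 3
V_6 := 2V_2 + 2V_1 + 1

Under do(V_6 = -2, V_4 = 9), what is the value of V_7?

Under do(V_6 = -2, V_4 = 9), each intervened variable's structural equation is replaced by its fixed value.
V_5 = -3V_4 + 3  [with V_4=9]  = -24
V_7 = 2V_1 - 2V_5 - 3  [with V_1=-3, V_5=-24]  = 39

39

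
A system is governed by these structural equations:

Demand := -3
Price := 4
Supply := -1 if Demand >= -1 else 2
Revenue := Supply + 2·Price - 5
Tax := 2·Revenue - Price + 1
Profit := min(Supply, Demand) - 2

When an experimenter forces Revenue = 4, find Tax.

5

Intervening sets Revenue = 4 and removes its equation (Revenue := Supply + 2·Price - 5).
Tax = 2·Revenue - Price + 1  [with Revenue=4, Price=4]  = 5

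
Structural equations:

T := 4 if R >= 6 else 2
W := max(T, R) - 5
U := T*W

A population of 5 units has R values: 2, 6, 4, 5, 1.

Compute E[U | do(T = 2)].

-2.4

The intervention sets T=2 in all 5 units regardless of R. Recomputing U per unit gives -6, 2, -2, 0, -6; average -2.4.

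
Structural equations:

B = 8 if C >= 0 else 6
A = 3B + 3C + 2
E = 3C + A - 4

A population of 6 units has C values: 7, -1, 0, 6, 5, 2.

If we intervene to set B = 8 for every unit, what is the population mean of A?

35.5

Every unit gets B=8 under the intervention. A values become 47, 23, 26, 44, 41, 32; E[A|do(B=8)] = 35.5.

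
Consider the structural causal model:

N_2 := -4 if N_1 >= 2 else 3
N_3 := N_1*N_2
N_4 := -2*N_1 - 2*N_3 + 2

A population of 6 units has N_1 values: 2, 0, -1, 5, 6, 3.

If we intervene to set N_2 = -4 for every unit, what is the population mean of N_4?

17

Under do(N_2=-4), N_2's equation is replaced by N_2=-4 for every unit. Per-unit N_4: 14, 2, -4, 32, 38, 20. Mean = 17.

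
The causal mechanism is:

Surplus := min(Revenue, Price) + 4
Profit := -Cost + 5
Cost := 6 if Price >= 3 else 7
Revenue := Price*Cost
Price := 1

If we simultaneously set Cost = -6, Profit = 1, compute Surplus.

-2

Setting Cost = -6, Profit = 1 by intervention discards those variables' equations.
Revenue = Price*Cost  [with Price=1, Cost=-6]  = -6
Surplus = min(Revenue, Price) + 4  [with Revenue=-6, Price=1]  = -2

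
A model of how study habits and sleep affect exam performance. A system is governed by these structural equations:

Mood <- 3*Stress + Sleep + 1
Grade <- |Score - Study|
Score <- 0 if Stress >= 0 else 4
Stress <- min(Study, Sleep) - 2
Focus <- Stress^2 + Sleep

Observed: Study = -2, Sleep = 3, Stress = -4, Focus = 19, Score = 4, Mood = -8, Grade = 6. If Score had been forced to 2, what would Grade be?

Under do(Score=2), the mechanism Score <- 0 if Stress >= 0 else 4 is discarded; Score is fixed at 2.
Grade = |Score - Study|  [with Score=2, Study=-2]  = 4

4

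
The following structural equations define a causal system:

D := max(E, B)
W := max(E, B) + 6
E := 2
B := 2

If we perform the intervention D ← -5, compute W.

The intervention breaks the incoming arrows to D: D := max(E, B) no longer applies, and D = -5.
W is not downstream of the intervention, so its value is determined by the original equations.
W = max(E, B) + 6  [with E=2, B=2]  = 8

8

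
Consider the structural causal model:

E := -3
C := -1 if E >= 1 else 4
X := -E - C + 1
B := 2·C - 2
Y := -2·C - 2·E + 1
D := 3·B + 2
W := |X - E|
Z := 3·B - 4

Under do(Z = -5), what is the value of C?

The intervention breaks the incoming arrows to Z: Z := 3·B - 4 no longer applies, and Z = -5.
C is not downstream of the intervention, so its value is determined by the original equations.
C = -1 if E >= 1 else 4  [with E=-3]  = 4

4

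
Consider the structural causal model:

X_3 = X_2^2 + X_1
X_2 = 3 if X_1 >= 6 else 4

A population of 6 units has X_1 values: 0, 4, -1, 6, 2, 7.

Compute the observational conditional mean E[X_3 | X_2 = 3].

15.5

E[X_3|X_2=3] averages over only the 2 units with X_2=3 (X_1 = 6, 7): X_3 = 15, 16, mean 15.5.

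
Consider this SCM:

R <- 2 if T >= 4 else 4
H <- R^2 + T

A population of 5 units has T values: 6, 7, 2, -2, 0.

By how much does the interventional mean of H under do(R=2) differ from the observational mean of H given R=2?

-3.9

Every unit gets R=2 under the intervention. H values become 10, 11, 6, 2, 4; E[H|do(R=2)] = 6.6.
Observing R=2 restricts to units where R's equation naturally yields 2: T ∈ {6, 7}. In that subpopulation H = 10, 11, mean 10.5.
Difference = 6.6 − 10.5 = -3.9.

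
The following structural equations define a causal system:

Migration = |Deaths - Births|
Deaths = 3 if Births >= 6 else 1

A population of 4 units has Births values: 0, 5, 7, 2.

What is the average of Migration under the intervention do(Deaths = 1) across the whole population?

do(Deaths=1) breaks Deaths's dependence on Births. With Deaths=1 fixed, Migration across the units is 1, 4, 6, 1, mean 3.

3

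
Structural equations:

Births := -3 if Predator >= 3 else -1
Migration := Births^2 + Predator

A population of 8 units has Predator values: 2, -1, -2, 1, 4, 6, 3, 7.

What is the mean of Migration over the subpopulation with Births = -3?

Observing Births=-3 restricts to units where Births's equation naturally yields -3: Predator ∈ {4, 6, 3, 7}. In that subpopulation Migration = 13, 15, 12, 16, mean 14.

14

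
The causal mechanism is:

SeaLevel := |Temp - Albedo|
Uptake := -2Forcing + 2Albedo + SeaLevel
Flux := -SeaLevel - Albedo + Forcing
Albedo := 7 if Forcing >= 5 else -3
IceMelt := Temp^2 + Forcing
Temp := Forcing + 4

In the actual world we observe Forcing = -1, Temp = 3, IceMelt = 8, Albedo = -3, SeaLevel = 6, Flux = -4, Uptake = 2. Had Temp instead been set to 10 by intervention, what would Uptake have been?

Under do(Temp=10), the mechanism Temp := Forcing + 4 is discarded; Temp is fixed at 10.
Albedo = 7 if Forcing >= 5 else -3  [with Forcing=-1]  = -3
SeaLevel = |Temp - Albedo|  [with Temp=10, Albedo=-3]  = 13
Uptake = -2Forcing + 2Albedo + SeaLevel  [with Forcing=-1, Albedo=-3, SeaLevel=13]  = 9

9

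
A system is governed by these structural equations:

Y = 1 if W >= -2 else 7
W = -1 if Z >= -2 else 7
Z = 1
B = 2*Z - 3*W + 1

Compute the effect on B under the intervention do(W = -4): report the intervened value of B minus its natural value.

9

The intervention breaks the incoming arrows to W: W = -1 if Z >= -2 else 7 no longer applies, and W = -4.
B = 2*Z - 3*W + 1  [with Z=1, W=-4]  = 15
Without intervention: W = -1 if Z >= -2 else 7  [with Z=1]  = -1; B = 2*Z - 3*W + 1  [with Z=1, W=-1]  = 6.
Change = 15 − 6 = 9.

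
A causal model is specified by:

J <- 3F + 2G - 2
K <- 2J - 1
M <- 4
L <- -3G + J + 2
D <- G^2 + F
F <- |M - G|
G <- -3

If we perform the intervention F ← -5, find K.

-47

The intervention breaks the incoming arrows to F: F <- |M - G| no longer applies, and F = -5.
J = 3F + 2G - 2  [with F=-5, G=-3]  = -23
K = 2J - 1  [with J=-23]  = -47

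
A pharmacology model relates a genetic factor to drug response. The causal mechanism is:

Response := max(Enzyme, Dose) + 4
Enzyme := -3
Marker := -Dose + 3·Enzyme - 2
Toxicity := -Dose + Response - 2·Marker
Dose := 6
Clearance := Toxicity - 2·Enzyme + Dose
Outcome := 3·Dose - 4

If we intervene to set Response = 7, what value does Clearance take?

Under do(Response=7), the mechanism Response := max(Enzyme, Dose) + 4 is discarded; Response is fixed at 7.
Marker = -Dose + 3·Enzyme - 2  [with Dose=6, Enzyme=-3]  = -17
Toxicity = -Dose + Response - 2·Marker  [with Dose=6, Response=7, Marker=-17]  = 35
Clearance = Toxicity - 2·Enzyme + Dose  [with Toxicity=35, Enzyme=-3, Dose=6]  = 47

47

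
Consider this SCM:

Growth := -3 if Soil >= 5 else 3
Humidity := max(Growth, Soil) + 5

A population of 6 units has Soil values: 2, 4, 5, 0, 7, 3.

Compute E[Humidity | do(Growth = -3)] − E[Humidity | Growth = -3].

Every unit gets Growth=-3 under the intervention. Humidity values become 7, 9, 10, 5, 12, 8; E[Humidity|do(Growth=-3)] = 8.5.
E[Humidity|Growth=-3] averages over only the 2 units with Growth=-3 (Soil = 5, 7): Humidity = 10, 12, mean 11.
Difference = 8.5 − 11 = -2.5.

-2.5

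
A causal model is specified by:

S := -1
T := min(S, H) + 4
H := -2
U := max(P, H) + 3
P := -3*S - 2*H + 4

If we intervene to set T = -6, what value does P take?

Under do(T=-6), the mechanism T := min(S, H) + 4 is discarded; T is fixed at -6.
Since P is not a descendant of the intervened variable, it is unaffected.
P = -3*S - 2*H + 4  [with S=-1, H=-2]  = 11

11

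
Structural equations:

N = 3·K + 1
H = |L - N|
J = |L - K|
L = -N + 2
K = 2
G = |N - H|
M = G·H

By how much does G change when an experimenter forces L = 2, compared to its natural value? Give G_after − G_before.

do(L=2) replaces the equation L = -N + 2 with the constant L = 2.
N = 3·K + 1  [with K=2]  = 7
H = |L - N|  [with L=2, N=7]  = 5
G = |N - H|  [with N=7, H=5]  = 2
Without intervention: N = 3·K + 1  [with K=2]  = 7; L = -N + 2  [with N=7]  = -5; H = |L - N|  [with L=-5, N=7]  = 12; G = |N - H|  [with N=7, H=12]  = 5.
Change = 2 − 5 = -3.

-3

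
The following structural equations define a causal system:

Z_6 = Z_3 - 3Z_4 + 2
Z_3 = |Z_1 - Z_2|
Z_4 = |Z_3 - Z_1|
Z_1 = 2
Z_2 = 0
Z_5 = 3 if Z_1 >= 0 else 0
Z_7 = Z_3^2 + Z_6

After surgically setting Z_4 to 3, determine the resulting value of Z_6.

-5

Under do(Z_4=3), the mechanism Z_4 = |Z_3 - Z_1| is discarded; Z_4 is fixed at 3.
Z_3 = |Z_1 - Z_2|  [with Z_1=2, Z_2=0]  = 2
Z_6 = Z_3 - 3Z_4 + 2  [with Z_3=2, Z_4=3]  = -5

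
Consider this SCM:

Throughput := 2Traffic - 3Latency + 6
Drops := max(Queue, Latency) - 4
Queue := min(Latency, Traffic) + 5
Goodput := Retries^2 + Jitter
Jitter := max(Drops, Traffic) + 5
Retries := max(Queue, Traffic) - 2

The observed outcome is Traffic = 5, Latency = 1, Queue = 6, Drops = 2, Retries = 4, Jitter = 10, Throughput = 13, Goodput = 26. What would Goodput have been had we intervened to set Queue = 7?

35

The intervention breaks the incoming arrows to Queue: Queue := min(Latency, Traffic) + 5 no longer applies, and Queue = 7.
Drops = max(Queue, Latency) - 4  [with Queue=7, Latency=1]  = 3
Retries = max(Queue, Traffic) - 2  [with Queue=7, Traffic=5]  = 5
Jitter = max(Drops, Traffic) + 5  [with Drops=3, Traffic=5]  = 10
Goodput = Retries^2 + Jitter  [with Retries=5, Jitter=10]  = 35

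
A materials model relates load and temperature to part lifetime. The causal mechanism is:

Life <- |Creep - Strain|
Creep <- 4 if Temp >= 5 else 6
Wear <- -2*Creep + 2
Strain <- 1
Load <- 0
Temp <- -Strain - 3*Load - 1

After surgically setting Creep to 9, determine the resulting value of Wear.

-16

Intervening sets Creep = 9 and removes its equation (Creep <- 4 if Temp >= 5 else 6).
Wear = -2*Creep + 2  [with Creep=9]  = -16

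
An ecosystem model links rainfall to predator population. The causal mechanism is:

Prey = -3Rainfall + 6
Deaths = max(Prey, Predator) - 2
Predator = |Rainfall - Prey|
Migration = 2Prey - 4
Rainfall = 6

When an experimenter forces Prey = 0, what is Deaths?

Under do(Prey=0), the mechanism Prey = -3Rainfall + 6 is discarded; Prey is fixed at 0.
Predator = |Rainfall - Prey|  [with Rainfall=6, Prey=0]  = 6
Deaths = max(Prey, Predator) - 2  [with Prey=0, Predator=6]  = 4

4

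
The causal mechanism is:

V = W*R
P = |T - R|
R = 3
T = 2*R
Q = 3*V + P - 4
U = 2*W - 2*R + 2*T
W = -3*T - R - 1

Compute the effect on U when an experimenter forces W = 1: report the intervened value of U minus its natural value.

do(W=1) replaces the equation W = -3*T - R - 1 with the constant W = 1.
T = 2*R  [with R=3]  = 6
U = 2*W - 2*R + 2*T  [with W=1, R=3, T=6]  = 8
Without intervention: T = 2*R  [with R=3]  = 6; W = -3*T - R - 1  [with T=6, R=3]  = -22; U = 2*W - 2*R + 2*T  [with W=-22, R=3, T=6]  = -38.
Change = 8 − (-38) = 46.

46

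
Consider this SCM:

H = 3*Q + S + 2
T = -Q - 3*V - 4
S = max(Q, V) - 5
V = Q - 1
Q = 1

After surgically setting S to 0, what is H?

do(S=0) replaces the equation S = max(Q, V) - 5 with the constant S = 0.
H = 3*Q + S + 2  [with Q=1, S=0]  = 5

5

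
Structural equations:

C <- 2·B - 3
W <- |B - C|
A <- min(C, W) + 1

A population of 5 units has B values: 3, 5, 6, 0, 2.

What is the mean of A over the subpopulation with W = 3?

Conditioning on W=3 selects the 2 unit(s) with B ∈ {6, 0}. Their A values: 4, -2. Mean = 1.

1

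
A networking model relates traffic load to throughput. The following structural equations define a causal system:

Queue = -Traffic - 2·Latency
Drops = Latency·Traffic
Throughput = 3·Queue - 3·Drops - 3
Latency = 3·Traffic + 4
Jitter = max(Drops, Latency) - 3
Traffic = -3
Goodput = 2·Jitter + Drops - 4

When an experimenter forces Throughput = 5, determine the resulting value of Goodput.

Intervening sets Throughput = 5 and removes its equation (Throughput = 3·Queue - 3·Drops - 3).
No directed path runs from Throughput to Goodput, so Goodput keeps its natural value.
Latency = 3·Traffic + 4  [with Traffic=-3]  = -5
Drops = Latency·Traffic  [with Latency=-5, Traffic=-3]  = 15
Jitter = max(Drops, Latency) - 3  [with Drops=15, Latency=-5]  = 12
Goodput = 2·Jitter + Drops - 4  [with Jitter=12, Drops=15]  = 35

35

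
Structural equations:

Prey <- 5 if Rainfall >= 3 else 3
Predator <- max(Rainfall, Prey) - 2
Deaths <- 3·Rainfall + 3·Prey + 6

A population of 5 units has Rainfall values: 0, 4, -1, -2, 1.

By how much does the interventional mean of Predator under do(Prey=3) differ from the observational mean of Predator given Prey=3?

0.2

Under do(Prey=3), Prey's equation is replaced by Prey=3 for every unit. Per-unit Predator: 1, 2, 1, 1, 1. Mean = 1.2.
Observing Prey=3 restricts to units where Prey's equation naturally yields 3: Rainfall ∈ {0, -1, -2, 1}. In that subpopulation Predator = 1, 1, 1, 1, mean 1.
Difference = 1.2 − 1 = 0.2.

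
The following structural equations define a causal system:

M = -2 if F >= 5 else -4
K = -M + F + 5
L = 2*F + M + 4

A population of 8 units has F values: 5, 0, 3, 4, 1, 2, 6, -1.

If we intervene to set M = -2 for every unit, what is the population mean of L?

7

The intervention sets M=-2 in all 8 units regardless of F. Recomputing L per unit gives 12, 2, 8, 10, 4, 6, 14, 0; average 7.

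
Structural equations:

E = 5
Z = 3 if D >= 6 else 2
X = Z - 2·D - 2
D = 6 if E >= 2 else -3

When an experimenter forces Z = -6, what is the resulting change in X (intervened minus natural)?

The intervention breaks the incoming arrows to Z: Z = 3 if D >= 6 else 2 no longer applies, and Z = -6.
D = 6 if E >= 2 else -3  [with E=5]  = 6
X = Z - 2·D - 2  [with Z=-6, D=6]  = -20
Without intervention: D = 6 if E >= 2 else -3  [with E=5]  = 6; Z = 3 if D >= 6 else 2  [with D=6]  = 3; X = Z - 2·D - 2  [with Z=3, D=6]  = -11.
Change = -20 − (-11) = -9.

-9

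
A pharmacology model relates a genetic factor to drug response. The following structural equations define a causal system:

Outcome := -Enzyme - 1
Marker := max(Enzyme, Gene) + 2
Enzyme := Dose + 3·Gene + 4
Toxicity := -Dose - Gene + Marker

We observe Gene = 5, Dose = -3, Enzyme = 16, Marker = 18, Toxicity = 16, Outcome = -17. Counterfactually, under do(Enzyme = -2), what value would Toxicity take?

5

do(Enzyme=-2) replaces the equation Enzyme := Dose + 3·Gene + 4 with the constant Enzyme = -2.
Marker = max(Enzyme, Gene) + 2  [with Enzyme=-2, Gene=5]  = 7
Toxicity = -Dose - Gene + Marker  [with Dose=-3, Gene=5, Marker=7]  = 5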